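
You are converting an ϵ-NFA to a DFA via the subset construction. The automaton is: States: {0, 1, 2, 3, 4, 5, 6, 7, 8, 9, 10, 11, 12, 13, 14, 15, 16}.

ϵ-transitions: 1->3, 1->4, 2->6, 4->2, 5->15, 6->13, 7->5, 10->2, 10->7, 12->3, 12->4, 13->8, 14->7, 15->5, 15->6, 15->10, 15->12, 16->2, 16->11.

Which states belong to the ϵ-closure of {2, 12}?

Start with {2, 12}.
From 2 via ϵ: add 6.
From 12 via ϵ: add 3, 4.
From 6 via ϵ: add 13.
From 13 via ϵ: add 8.
No new states can be added; the closed set is {2, 3, 4, 6, 8, 12, 13}.

{2, 3, 4, 6, 8, 12, 13}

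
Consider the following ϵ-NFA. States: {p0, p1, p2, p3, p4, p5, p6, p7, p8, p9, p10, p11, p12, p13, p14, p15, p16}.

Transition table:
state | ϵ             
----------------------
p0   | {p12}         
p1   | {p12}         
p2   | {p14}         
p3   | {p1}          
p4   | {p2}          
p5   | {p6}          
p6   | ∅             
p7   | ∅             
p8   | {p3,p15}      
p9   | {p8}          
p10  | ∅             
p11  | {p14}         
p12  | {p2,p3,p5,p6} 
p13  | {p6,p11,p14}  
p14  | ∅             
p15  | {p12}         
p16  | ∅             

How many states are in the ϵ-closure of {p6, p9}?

Start with {p6, p9}.
From p9 via ϵ: add p8.
From p8 via ϵ: add p3, p15.
From p3 via ϵ: add p1.
From p15 via ϵ: add p12.
From p12 via ϵ: add p2, p5.
From p2 via ϵ: add p14.
ϵ-closure = {p1, p2, p3, p5, p6, p8, p9, p12, p14, p15}, which has 10 states.

10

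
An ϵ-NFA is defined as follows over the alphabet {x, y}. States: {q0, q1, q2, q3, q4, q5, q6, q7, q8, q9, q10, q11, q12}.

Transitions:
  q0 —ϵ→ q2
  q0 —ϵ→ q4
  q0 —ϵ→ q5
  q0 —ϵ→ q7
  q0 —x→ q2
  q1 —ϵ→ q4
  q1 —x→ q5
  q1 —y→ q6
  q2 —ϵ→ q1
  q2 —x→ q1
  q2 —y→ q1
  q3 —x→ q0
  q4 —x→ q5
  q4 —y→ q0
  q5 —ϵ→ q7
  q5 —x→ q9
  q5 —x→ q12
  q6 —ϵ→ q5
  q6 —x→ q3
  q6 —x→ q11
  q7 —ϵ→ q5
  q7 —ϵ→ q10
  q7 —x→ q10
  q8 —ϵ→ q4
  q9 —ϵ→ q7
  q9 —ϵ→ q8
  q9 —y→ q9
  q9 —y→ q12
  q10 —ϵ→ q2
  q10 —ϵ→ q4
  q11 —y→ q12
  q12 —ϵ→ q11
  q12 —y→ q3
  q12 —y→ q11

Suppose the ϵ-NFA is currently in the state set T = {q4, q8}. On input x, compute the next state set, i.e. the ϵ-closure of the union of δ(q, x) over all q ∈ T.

q4 on x → {q5}.
No x-transition from q8.
Union after reading x: {q5}.
Now take the ϵ-closure:
From q5 via ϵ: add q7.
From q7 via ϵ: add q10.
From q10 via ϵ: add q2, q4.
From q2 via ϵ: add q1.
No new states can be added; the closed set is {q1, q2, q4, q5, q7, q10}.

{q1, q2, q4, q5, q7, q10}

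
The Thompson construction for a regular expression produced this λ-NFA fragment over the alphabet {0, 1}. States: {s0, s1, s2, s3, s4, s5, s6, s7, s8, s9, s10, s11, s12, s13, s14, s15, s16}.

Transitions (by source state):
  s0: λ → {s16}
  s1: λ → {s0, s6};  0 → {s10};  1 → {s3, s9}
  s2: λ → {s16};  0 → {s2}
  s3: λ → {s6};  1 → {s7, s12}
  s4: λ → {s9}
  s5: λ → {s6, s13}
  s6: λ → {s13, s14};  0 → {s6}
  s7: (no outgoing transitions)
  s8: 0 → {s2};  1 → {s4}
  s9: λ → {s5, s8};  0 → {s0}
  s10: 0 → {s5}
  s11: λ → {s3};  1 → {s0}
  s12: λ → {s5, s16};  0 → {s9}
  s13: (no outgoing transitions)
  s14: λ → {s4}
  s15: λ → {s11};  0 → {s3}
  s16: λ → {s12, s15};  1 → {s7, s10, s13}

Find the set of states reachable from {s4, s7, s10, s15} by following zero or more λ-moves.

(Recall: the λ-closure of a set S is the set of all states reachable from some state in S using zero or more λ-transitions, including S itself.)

{s3, s4, s5, s6, s7, s8, s9, s10, s11, s13, s14, s15}

Start with {s4, s7, s10, s15}.
From s4 via λ: add s9.
From s15 via λ: add s11.
From s9 via λ: add s5, s8.
From s11 via λ: add s3.
From s3 via λ: add s6.
From s5 via λ: add s13.
From s6 via λ: add s14.
No new states can be added; the closed set is {s3, s4, s5, s6, s7, s8, s9, s10, s11, s13, s14, s15}.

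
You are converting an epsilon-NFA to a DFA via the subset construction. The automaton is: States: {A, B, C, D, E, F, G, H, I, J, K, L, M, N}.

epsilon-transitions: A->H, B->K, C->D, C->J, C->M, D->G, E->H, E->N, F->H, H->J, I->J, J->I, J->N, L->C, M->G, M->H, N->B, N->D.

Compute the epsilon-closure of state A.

{A, B, D, G, H, I, J, K, N}

Start with {A}.
From A via epsilon: add H.
From H via epsilon: add J.
From J via epsilon: add I, N.
From N via epsilon: add B, D.
From B via epsilon: add K.
From D via epsilon: add G.
No new states can be added; the closed set is {A, B, D, G, H, I, J, K, N}.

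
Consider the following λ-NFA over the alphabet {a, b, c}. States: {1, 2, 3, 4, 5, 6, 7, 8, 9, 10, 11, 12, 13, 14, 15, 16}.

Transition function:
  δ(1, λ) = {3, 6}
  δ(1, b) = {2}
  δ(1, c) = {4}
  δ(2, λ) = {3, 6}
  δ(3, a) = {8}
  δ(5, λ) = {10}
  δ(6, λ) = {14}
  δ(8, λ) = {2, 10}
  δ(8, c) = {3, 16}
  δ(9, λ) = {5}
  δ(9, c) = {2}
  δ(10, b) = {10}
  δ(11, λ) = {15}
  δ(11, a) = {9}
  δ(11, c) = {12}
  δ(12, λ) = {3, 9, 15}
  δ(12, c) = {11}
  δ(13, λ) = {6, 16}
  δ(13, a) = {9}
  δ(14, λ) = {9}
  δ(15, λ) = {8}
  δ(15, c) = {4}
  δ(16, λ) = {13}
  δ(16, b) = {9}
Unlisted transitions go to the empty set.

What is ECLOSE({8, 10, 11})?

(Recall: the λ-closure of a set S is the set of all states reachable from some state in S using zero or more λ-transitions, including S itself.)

Start with {8, 10, 11}.
From 8 via λ: add 2.
From 11 via λ: add 15.
From 2 via λ: add 3, 6.
From 6 via λ: add 14.
From 14 via λ: add 9.
From 9 via λ: add 5.
No new states can be added; the closed set is {2, 3, 5, 6, 8, 9, 10, 11, 14, 15}.

{2, 3, 5, 6, 8, 9, 10, 11, 14, 15}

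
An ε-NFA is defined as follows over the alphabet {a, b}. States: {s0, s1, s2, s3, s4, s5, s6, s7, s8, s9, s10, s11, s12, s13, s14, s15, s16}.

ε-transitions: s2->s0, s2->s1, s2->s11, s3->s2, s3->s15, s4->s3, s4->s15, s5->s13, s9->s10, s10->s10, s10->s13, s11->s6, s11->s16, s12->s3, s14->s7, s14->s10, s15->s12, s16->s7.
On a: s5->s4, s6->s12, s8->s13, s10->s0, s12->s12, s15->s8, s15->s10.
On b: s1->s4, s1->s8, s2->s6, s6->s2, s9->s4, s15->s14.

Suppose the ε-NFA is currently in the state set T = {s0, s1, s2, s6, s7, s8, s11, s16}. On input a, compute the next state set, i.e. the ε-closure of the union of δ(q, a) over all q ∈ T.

{s0, s1, s2, s3, s6, s7, s11, s12, s13, s15, s16}

s6 on a → {s12}.
s8 on a → {s13}.
No a-transition from s0, s1, s2, s7, s11, s16.
Union after reading a: {s12, s13}.
Now take the ε-closure:
From s12 via ε: add s3.
From s3 via ε: add s2, s15.
From s2 via ε: add s0, s1, s11.
From s11 via ε: add s6, s16.
From s16 via ε: add s7.
No new states can be added; the closed set is {s0, s1, s2, s3, s6, s7, s11, s12, s13, s15, s16}.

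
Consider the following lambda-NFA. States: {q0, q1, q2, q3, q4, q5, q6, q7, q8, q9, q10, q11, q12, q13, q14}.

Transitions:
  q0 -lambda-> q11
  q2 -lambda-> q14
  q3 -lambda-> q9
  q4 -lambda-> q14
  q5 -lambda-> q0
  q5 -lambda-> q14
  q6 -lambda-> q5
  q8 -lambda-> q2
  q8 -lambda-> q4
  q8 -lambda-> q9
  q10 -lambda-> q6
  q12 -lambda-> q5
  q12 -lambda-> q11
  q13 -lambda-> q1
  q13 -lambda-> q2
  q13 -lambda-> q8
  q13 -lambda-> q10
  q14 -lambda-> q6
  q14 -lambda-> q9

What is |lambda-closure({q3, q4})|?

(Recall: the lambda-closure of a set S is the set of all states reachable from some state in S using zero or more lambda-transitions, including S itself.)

8

Start with {q3, q4}.
From q3 via lambda: add q9.
From q4 via lambda: add q14.
From q14 via lambda: add q6.
From q6 via lambda: add q5.
From q5 via lambda: add q0.
From q0 via lambda: add q11.
lambda-closure = {q0, q3, q4, q5, q6, q9, q11, q14}, which has 8 states.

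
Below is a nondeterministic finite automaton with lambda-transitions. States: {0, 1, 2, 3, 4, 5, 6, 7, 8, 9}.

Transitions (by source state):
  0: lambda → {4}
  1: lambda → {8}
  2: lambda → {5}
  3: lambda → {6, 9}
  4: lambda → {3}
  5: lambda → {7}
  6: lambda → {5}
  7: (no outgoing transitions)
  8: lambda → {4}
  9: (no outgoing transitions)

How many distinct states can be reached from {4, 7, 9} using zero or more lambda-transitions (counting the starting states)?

Start with {4, 7, 9}.
From 4 via lambda: add 3.
From 3 via lambda: add 6.
From 6 via lambda: add 5.
lambda-closure = {3, 4, 5, 6, 7, 9}, which has 6 states.

6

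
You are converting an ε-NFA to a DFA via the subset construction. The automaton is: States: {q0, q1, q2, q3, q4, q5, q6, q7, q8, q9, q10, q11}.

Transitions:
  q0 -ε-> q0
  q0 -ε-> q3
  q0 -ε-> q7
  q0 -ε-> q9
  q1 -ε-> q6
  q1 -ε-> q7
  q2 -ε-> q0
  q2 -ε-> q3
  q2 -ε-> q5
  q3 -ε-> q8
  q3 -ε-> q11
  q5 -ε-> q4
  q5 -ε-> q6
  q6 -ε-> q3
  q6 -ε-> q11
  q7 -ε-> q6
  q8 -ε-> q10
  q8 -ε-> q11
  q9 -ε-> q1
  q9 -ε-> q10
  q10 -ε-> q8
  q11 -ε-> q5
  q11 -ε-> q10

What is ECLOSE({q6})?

Start with {q6}.
From q6 via ε: add q3, q11.
From q3 via ε: add q8.
From q11 via ε: add q5, q10.
From q5 via ε: add q4.
No new states can be added; the closed set is {q3, q4, q5, q6, q8, q10, q11}.

{q3, q4, q5, q6, q8, q10, q11}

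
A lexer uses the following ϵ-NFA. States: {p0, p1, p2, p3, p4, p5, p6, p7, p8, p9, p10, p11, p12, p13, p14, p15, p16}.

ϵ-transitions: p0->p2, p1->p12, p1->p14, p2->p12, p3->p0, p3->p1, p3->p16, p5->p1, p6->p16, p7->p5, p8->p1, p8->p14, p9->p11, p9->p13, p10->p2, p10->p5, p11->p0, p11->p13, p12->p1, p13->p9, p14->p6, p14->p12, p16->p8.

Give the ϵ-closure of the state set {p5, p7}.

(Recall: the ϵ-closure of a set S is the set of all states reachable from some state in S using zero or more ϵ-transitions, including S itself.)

Start with {p5, p7}.
From p5 via ϵ: add p1.
From p1 via ϵ: add p12, p14.
From p14 via ϵ: add p6.
From p6 via ϵ: add p16.
From p16 via ϵ: add p8.
No new states can be added; the closed set is {p1, p5, p6, p7, p8, p12, p14, p16}.

{p1, p5, p6, p7, p8, p12, p14, p16}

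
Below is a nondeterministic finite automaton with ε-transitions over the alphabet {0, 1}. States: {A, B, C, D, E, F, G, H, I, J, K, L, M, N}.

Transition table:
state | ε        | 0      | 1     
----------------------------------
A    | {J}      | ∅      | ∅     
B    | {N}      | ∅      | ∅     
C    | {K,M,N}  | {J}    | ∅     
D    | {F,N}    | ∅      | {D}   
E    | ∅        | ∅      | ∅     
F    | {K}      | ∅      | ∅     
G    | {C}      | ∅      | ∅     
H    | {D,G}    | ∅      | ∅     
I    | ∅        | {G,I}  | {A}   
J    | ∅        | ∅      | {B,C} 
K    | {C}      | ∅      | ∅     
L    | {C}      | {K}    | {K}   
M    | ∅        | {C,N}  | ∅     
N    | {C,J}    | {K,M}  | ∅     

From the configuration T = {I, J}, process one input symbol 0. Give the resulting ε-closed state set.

I on 0 → {G, I}.
No 0-transition from J.
Union after reading 0: {G, I}.
Now take the ε-closure:
From G via ε: add C.
From C via ε: add K, M, N.
From N via ε: add J.
No new states can be added; the closed set is {C, G, I, J, K, M, N}.

{C, G, I, J, K, M, N}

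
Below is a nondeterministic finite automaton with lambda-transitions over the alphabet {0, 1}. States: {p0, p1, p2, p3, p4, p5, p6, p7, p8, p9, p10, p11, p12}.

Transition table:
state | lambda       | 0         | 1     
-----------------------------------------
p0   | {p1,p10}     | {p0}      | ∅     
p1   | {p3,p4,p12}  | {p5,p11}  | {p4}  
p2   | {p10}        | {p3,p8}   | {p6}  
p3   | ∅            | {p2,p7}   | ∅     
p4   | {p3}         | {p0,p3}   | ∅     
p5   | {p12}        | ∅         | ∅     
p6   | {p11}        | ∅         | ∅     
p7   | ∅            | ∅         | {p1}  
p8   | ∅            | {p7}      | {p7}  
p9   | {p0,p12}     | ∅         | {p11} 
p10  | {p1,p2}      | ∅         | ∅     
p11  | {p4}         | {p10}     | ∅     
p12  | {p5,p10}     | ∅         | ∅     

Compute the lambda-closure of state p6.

Start with {p6}.
From p6 via lambda: add p11.
From p11 via lambda: add p4.
From p4 via lambda: add p3.
No new states can be added; the closed set is {p3, p4, p6, p11}.

{p3, p4, p6, p11}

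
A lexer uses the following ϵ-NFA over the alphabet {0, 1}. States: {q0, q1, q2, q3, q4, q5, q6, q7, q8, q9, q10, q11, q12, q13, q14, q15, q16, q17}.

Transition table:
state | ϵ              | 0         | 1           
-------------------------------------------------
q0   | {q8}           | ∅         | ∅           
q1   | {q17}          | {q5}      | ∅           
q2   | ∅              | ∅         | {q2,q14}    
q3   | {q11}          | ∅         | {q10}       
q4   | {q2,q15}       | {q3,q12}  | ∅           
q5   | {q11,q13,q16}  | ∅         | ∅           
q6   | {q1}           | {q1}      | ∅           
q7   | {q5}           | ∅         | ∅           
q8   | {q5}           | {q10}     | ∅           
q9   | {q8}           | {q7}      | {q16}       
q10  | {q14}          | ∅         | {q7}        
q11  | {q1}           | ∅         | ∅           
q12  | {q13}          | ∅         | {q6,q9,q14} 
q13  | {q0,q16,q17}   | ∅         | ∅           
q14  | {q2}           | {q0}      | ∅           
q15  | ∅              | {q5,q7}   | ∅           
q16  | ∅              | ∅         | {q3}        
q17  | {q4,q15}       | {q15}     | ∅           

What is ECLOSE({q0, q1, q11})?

Start with {q0, q1, q11}.
From q0 via ϵ: add q8.
From q1 via ϵ: add q17.
From q8 via ϵ: add q5.
From q17 via ϵ: add q4, q15.
From q4 via ϵ: add q2.
From q5 via ϵ: add q13, q16.
No new states can be added; the closed set is {q0, q1, q2, q4, q5, q8, q11, q13, q15, q16, q17}.

{q0, q1, q2, q4, q5, q8, q11, q13, q15, q16, q17}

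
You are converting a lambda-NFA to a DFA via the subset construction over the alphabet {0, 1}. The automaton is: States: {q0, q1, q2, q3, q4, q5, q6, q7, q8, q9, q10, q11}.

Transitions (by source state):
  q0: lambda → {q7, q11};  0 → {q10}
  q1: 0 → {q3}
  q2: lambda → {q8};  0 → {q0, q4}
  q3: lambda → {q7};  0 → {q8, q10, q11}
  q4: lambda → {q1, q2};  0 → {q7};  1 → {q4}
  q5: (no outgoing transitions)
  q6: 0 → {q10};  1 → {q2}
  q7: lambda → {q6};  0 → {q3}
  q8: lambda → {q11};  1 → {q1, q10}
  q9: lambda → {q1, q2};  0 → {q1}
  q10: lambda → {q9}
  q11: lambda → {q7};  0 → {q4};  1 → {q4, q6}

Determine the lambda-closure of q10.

{q1, q2, q6, q7, q8, q9, q10, q11}

Start with {q10}.
From q10 via lambda: add q9.
From q9 via lambda: add q1, q2.
From q2 via lambda: add q8.
From q8 via lambda: add q11.
From q11 via lambda: add q7.
From q7 via lambda: add q6.
No new states can be added; the closed set is {q1, q2, q6, q7, q8, q9, q10, q11}.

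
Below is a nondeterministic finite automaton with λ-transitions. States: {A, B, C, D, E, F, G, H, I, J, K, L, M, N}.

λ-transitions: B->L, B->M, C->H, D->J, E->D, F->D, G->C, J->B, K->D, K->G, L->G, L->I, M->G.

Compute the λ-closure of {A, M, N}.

{A, C, G, H, M, N}

Start with {A, M, N}.
From M via λ: add G.
From G via λ: add C.
From C via λ: add H.
No new states can be added; the closed set is {A, C, G, H, M, N}.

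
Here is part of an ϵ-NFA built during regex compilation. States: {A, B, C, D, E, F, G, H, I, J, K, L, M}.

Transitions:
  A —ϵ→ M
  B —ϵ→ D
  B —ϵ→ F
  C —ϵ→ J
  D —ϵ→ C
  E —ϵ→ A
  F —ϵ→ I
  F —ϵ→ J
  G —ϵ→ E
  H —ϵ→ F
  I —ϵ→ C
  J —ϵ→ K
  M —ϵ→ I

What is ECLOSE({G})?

Start with {G}.
From G via ϵ: add E.
From E via ϵ: add A.
From A via ϵ: add M.
From M via ϵ: add I.
From I via ϵ: add C.
From C via ϵ: add J.
From J via ϵ: add K.
No new states can be added; the closed set is {A, C, E, G, I, J, K, M}.

{A, C, E, G, I, J, K, M}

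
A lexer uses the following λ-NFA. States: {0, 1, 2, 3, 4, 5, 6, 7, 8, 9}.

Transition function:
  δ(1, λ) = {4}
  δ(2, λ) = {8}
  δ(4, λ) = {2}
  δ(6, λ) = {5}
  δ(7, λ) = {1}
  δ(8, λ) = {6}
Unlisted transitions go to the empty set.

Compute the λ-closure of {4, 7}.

Start with {4, 7}.
From 4 via λ: add 2.
From 7 via λ: add 1.
From 2 via λ: add 8.
From 8 via λ: add 6.
From 6 via λ: add 5.
No new states can be added; the closed set is {1, 2, 4, 5, 6, 7, 8}.

{1, 2, 4, 5, 6, 7, 8}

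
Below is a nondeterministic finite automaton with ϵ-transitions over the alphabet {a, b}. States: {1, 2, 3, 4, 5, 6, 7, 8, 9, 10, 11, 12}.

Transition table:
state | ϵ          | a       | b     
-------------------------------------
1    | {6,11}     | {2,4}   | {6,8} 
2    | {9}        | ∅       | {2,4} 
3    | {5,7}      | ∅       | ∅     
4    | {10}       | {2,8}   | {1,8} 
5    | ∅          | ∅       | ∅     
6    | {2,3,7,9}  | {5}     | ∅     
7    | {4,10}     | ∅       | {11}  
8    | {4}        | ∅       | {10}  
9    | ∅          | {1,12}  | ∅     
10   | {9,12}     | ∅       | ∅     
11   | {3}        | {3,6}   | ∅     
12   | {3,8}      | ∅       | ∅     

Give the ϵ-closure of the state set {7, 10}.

Start with {7, 10}.
From 7 via ϵ: add 4.
From 10 via ϵ: add 9, 12.
From 12 via ϵ: add 3, 8.
From 3 via ϵ: add 5.
No new states can be added; the closed set is {3, 4, 5, 7, 8, 9, 10, 12}.

{3, 4, 5, 7, 8, 9, 10, 12}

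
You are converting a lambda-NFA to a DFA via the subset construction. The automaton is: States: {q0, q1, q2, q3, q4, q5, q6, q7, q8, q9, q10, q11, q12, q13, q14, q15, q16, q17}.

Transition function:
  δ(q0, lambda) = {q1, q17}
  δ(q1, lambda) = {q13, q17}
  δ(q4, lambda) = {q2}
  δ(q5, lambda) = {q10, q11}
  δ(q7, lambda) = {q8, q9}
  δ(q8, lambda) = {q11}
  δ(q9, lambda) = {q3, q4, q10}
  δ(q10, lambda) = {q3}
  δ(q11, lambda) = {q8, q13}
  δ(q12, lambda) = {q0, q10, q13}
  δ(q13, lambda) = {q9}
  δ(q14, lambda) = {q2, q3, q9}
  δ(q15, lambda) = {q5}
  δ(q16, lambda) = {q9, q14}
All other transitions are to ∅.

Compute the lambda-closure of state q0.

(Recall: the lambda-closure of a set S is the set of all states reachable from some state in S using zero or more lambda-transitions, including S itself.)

{q0, q1, q2, q3, q4, q9, q10, q13, q17}

Start with {q0}.
From q0 via lambda: add q1, q17.
From q1 via lambda: add q13.
From q13 via lambda: add q9.
From q9 via lambda: add q3, q4, q10.
From q4 via lambda: add q2.
No new states can be added; the closed set is {q0, q1, q2, q3, q4, q9, q10, q13, q17}.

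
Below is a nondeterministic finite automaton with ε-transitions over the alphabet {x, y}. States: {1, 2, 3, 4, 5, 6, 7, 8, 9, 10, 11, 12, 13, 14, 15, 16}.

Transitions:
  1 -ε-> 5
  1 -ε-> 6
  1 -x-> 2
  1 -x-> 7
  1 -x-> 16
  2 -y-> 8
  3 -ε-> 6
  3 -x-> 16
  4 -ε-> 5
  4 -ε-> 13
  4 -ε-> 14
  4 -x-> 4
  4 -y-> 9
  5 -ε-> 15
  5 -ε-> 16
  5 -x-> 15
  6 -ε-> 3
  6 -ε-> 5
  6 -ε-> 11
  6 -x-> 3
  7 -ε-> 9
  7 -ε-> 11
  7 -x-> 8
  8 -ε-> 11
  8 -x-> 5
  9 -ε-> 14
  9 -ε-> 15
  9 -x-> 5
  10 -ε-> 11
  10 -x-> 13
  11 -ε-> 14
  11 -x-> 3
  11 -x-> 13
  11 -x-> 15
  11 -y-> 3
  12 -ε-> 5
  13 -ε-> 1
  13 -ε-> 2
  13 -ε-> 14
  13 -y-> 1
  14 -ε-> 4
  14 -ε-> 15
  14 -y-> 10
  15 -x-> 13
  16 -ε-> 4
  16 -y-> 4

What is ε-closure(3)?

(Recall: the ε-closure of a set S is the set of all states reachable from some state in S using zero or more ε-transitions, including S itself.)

Start with {3}.
From 3 via ε: add 6.
From 6 via ε: add 5, 11.
From 5 via ε: add 15, 16.
From 11 via ε: add 14.
From 14 via ε: add 4.
From 4 via ε: add 13.
From 13 via ε: add 1, 2.
No new states can be added; the closed set is {1, 2, 3, 4, 5, 6, 11, 13, 14, 15, 16}.

{1, 2, 3, 4, 5, 6, 11, 13, 14, 15, 16}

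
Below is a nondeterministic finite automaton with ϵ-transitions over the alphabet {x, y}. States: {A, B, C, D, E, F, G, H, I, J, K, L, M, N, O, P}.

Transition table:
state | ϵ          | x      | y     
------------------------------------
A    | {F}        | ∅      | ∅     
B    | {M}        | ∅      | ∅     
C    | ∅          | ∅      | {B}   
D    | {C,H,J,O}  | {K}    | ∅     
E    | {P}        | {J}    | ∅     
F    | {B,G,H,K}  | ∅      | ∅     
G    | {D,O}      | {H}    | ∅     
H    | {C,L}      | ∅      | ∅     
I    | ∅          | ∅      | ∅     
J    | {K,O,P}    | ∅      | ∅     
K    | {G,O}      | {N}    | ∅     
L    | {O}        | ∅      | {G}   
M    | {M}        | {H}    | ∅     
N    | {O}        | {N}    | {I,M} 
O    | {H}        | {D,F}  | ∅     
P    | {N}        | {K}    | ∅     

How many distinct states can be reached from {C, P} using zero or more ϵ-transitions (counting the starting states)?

Start with {C, P}.
From P via ϵ: add N.
From N via ϵ: add O.
From O via ϵ: add H.
From H via ϵ: add L.
ϵ-closure = {C, H, L, N, O, P}, which has 6 states.

6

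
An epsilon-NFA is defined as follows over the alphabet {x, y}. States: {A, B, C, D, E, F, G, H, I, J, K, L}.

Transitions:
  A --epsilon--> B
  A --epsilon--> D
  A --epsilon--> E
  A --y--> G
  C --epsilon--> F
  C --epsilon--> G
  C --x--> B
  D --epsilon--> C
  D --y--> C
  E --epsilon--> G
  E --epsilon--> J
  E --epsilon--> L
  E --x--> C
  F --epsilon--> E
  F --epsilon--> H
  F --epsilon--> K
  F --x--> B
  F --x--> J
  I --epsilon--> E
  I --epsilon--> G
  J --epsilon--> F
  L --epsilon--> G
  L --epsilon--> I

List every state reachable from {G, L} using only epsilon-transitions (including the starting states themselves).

Start with {G, L}.
From L via epsilon: add I.
From I via epsilon: add E.
From E via epsilon: add J.
From J via epsilon: add F.
From F via epsilon: add H, K.
No new states can be added; the closed set is {E, F, G, H, I, J, K, L}.

{E, F, G, H, I, J, K, L}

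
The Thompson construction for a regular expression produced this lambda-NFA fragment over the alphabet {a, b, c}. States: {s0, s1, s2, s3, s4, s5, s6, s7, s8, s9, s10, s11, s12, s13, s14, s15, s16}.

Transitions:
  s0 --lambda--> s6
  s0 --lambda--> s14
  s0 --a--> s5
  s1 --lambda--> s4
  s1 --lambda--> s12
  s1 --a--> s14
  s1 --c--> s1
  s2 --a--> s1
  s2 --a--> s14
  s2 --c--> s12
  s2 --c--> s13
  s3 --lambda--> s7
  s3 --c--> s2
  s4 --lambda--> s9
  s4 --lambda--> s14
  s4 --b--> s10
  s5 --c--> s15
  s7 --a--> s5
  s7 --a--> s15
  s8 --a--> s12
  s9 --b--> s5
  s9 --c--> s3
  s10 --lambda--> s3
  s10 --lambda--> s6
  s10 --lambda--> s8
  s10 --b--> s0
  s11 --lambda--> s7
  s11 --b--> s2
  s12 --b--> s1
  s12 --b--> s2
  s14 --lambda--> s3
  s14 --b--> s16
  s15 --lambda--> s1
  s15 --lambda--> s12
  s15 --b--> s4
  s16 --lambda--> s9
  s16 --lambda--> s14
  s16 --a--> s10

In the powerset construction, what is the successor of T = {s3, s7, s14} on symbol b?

s14 on b → {s16}.
No b-transition from s3, s7.
Union after reading b: {s16}.
Now take the lambda-closure:
From s16 via lambda: add s9, s14.
From s14 via lambda: add s3.
From s3 via lambda: add s7.
No new states can be added; the closed set is {s3, s7, s9, s14, s16}.

{s3, s7, s9, s14, s16}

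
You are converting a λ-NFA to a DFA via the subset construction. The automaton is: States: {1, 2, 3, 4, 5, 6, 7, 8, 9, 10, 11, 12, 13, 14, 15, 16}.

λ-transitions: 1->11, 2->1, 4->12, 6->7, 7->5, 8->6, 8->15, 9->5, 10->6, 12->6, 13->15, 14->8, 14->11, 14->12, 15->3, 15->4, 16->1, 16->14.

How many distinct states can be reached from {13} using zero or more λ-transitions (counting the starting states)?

8

Start with {13}.
From 13 via λ: add 15.
From 15 via λ: add 3, 4.
From 4 via λ: add 12.
From 12 via λ: add 6.
From 6 via λ: add 7.
From 7 via λ: add 5.
λ-closure = {3, 4, 5, 6, 7, 12, 13, 15}, which has 8 states.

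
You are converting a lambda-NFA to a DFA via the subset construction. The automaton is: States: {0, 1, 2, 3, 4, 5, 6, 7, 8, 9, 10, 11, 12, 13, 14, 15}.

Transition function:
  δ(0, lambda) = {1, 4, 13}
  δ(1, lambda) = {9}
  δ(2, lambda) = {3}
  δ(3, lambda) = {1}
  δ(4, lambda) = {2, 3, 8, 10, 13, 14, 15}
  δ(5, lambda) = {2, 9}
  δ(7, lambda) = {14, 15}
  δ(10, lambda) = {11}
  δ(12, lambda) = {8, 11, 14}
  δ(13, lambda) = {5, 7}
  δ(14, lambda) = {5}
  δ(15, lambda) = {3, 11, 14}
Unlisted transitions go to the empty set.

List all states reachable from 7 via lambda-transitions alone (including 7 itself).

{1, 2, 3, 5, 7, 9, 11, 14, 15}

Start with {7}.
From 7 via lambda: add 14, 15.
From 14 via lambda: add 5.
From 15 via lambda: add 3, 11.
From 3 via lambda: add 1.
From 5 via lambda: add 2, 9.
No new states can be added; the closed set is {1, 2, 3, 5, 7, 9, 11, 14, 15}.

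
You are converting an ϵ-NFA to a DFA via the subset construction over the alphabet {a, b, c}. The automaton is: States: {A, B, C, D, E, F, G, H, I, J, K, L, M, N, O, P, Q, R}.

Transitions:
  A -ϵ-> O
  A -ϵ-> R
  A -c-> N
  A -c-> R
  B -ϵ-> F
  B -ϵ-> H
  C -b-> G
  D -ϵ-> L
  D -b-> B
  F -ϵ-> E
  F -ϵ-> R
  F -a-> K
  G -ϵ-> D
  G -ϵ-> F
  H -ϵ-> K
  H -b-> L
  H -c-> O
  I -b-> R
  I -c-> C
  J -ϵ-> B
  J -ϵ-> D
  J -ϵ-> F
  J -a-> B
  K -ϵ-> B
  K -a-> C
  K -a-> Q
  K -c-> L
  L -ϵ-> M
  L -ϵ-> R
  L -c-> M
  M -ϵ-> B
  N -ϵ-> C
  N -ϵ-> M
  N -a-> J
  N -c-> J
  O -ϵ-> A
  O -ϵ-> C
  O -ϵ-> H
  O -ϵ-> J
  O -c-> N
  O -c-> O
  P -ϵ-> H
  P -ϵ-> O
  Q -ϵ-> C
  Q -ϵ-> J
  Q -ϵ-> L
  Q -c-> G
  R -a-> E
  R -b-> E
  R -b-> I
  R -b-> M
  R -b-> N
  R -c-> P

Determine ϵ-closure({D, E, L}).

Start with {D, E, L}.
From L via ϵ: add M, R.
From M via ϵ: add B.
From B via ϵ: add F, H.
From H via ϵ: add K.
No new states can be added; the closed set is {B, D, E, F, H, K, L, M, R}.

{B, D, E, F, H, K, L, M, R}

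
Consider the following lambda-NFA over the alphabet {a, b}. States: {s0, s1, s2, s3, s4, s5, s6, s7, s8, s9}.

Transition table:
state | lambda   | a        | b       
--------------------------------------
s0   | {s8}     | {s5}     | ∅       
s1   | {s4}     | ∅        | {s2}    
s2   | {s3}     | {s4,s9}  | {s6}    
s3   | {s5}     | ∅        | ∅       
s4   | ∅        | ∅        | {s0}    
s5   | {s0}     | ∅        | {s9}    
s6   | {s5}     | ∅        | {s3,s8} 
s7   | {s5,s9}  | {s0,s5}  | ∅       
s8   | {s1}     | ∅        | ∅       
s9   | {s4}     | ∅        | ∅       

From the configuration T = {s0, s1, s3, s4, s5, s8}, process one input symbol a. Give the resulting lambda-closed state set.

{s0, s1, s4, s5, s8}

s0 on a → {s5}.
No a-transition from s1, s3, s4, s5, s8.
Union after reading a: {s5}.
Now take the lambda-closure:
From s5 via lambda: add s0.
From s0 via lambda: add s8.
From s8 via lambda: add s1.
From s1 via lambda: add s4.
No new states can be added; the closed set is {s0, s1, s4, s5, s8}.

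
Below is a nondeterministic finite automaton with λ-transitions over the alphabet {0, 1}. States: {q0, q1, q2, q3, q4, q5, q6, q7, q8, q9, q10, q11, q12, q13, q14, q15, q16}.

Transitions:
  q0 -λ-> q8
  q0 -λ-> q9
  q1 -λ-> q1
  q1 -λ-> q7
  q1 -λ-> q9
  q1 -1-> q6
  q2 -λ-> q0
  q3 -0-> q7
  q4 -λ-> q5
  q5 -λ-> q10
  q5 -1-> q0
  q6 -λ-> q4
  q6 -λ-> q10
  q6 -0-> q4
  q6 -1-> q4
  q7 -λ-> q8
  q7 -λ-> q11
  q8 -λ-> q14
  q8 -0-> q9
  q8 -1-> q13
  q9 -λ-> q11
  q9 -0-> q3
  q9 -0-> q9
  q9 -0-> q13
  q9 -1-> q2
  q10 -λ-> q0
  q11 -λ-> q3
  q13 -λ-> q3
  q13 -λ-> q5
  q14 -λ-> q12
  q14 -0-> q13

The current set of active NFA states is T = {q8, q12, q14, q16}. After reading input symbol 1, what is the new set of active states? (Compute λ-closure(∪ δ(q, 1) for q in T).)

{q0, q3, q5, q8, q9, q10, q11, q12, q13, q14}

q8 on 1 → {q13}.
No 1-transition from q12, q14, q16.
Union after reading 1: {q13}.
Now take the λ-closure:
From q13 via λ: add q3, q5.
From q5 via λ: add q10.
From q10 via λ: add q0.
From q0 via λ: add q8, q9.
From q8 via λ: add q14.
From q9 via λ: add q11.
From q14 via λ: add q12.
No new states can be added; the closed set is {q0, q3, q5, q8, q9, q10, q11, q12, q13, q14}.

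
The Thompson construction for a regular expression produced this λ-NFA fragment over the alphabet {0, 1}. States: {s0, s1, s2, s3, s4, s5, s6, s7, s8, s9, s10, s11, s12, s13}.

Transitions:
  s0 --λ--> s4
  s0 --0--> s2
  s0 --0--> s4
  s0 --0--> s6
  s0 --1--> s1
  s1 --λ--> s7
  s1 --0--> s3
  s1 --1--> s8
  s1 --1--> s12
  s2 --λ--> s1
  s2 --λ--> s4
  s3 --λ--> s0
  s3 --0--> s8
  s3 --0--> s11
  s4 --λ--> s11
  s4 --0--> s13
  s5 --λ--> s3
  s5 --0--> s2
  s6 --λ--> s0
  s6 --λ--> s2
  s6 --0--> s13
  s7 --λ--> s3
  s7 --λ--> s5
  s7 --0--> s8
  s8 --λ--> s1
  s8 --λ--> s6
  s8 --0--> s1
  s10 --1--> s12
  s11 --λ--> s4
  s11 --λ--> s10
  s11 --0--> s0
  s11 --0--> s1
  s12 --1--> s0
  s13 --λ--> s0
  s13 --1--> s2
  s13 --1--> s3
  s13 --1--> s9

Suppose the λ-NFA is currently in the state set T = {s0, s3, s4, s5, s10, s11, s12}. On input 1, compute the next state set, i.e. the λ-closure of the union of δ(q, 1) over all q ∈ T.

{s0, s1, s3, s4, s5, s7, s10, s11, s12}

s0 on 1 → {s1}.
s10 on 1 → {s12}.
s12 on 1 → {s0}.
No 1-transition from s3, s4, s5, s11.
Union after reading 1: {s0, s1, s12}.
Now take the λ-closure:
From s0 via λ: add s4.
From s1 via λ: add s7.
From s4 via λ: add s11.
From s7 via λ: add s3, s5.
From s11 via λ: add s10.
No new states can be added; the closed set is {s0, s1, s3, s4, s5, s7, s10, s11, s12}.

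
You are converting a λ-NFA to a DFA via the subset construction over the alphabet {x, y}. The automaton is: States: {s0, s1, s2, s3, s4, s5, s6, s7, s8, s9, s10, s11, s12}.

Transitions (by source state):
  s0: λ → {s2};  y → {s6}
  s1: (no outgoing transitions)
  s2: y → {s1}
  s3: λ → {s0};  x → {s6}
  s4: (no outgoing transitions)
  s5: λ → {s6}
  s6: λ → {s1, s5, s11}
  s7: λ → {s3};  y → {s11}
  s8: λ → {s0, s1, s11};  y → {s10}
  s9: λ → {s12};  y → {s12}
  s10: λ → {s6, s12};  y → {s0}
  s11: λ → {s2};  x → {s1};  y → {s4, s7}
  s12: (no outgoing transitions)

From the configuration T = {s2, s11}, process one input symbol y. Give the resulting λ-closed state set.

s2 on y → {s1}.
s11 on y → {s4, s7}.
Union after reading y: {s1, s4, s7}.
Now take the λ-closure:
From s7 via λ: add s3.
From s3 via λ: add s0.
From s0 via λ: add s2.
No new states can be added; the closed set is {s0, s1, s2, s3, s4, s7}.

{s0, s1, s2, s3, s4, s7}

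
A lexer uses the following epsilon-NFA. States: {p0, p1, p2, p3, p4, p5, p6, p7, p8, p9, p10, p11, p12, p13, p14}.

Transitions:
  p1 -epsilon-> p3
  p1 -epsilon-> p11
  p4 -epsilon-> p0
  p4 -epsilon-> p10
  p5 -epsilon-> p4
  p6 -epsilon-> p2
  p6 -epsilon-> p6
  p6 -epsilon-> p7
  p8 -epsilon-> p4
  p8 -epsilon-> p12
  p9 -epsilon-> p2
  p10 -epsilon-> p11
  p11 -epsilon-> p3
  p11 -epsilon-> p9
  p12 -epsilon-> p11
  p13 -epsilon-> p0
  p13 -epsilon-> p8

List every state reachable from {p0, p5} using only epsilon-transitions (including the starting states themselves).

{p0, p2, p3, p4, p5, p9, p10, p11}

Start with {p0, p5}.
From p5 via epsilon: add p4.
From p4 via epsilon: add p10.
From p10 via epsilon: add p11.
From p11 via epsilon: add p3, p9.
From p9 via epsilon: add p2.
No new states can be added; the closed set is {p0, p2, p3, p4, p5, p9, p10, p11}.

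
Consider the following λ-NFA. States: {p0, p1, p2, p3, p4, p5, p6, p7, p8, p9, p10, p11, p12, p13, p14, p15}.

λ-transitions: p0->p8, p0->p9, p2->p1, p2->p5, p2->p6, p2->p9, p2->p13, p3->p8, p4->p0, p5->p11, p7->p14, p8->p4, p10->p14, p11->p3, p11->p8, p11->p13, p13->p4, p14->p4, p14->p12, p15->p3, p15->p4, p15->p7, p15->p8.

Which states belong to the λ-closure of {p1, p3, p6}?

{p0, p1, p3, p4, p6, p8, p9}

Start with {p1, p3, p6}.
From p3 via λ: add p8.
From p8 via λ: add p4.
From p4 via λ: add p0.
From p0 via λ: add p9.
No new states can be added; the closed set is {p0, p1, p3, p4, p6, p8, p9}.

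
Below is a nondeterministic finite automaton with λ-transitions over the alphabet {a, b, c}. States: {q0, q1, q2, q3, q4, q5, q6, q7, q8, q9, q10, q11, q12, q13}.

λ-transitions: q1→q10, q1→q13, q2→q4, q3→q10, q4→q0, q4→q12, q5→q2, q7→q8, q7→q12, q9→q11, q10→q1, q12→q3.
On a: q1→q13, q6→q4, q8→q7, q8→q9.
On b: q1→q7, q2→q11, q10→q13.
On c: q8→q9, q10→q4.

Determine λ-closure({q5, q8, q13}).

{q0, q1, q2, q3, q4, q5, q8, q10, q12, q13}

Start with {q5, q8, q13}.
From q5 via λ: add q2.
From q2 via λ: add q4.
From q4 via λ: add q0, q12.
From q12 via λ: add q3.
From q3 via λ: add q10.
From q10 via λ: add q1.
No new states can be added; the closed set is {q0, q1, q2, q3, q4, q5, q8, q10, q12, q13}.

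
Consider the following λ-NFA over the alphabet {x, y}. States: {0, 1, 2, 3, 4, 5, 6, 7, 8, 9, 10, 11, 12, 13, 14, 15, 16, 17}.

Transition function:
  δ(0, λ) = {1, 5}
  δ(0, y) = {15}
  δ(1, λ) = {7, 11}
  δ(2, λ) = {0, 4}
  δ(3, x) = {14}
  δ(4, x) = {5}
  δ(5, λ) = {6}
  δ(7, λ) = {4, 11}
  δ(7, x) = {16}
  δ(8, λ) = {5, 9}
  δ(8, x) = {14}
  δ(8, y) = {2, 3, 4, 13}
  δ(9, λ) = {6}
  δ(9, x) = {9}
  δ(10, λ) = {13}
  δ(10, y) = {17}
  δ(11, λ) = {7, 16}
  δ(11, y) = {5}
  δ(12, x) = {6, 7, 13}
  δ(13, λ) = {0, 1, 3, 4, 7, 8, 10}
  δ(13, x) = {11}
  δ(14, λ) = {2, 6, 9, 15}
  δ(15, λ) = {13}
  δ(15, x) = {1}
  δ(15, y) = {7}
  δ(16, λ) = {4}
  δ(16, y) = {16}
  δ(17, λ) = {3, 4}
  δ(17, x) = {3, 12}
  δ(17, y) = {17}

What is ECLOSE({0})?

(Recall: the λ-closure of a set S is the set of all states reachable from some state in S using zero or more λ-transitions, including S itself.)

{0, 1, 4, 5, 6, 7, 11, 16}

Start with {0}.
From 0 via λ: add 1, 5.
From 1 via λ: add 7, 11.
From 5 via λ: add 6.
From 7 via λ: add 4.
From 11 via λ: add 16.
No new states can be added; the closed set is {0, 1, 4, 5, 6, 7, 11, 16}.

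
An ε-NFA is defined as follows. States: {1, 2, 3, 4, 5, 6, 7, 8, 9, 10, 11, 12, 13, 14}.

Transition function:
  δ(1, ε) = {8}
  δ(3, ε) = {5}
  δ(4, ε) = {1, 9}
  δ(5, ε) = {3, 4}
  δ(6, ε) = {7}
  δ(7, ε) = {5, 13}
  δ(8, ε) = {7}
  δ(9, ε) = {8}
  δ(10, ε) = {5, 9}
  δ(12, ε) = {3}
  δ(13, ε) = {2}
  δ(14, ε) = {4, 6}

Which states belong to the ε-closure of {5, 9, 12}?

{1, 2, 3, 4, 5, 7, 8, 9, 12, 13}

Start with {5, 9, 12}.
From 5 via ε: add 3, 4.
From 9 via ε: add 8.
From 4 via ε: add 1.
From 8 via ε: add 7.
From 7 via ε: add 13.
From 13 via ε: add 2.
No new states can be added; the closed set is {1, 2, 3, 4, 5, 7, 8, 9, 12, 13}.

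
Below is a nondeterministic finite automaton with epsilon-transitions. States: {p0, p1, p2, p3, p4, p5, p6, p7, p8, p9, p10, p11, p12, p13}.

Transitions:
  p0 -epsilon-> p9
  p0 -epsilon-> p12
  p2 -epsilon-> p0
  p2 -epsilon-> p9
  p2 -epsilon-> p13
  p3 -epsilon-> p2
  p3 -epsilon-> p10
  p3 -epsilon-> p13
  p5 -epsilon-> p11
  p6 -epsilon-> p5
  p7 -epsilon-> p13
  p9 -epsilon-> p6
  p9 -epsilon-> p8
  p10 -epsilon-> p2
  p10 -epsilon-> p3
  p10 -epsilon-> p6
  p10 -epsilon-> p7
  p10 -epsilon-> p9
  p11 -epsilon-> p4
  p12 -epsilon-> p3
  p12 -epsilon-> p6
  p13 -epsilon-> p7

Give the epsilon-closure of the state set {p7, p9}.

{p4, p5, p6, p7, p8, p9, p11, p13}

Start with {p7, p9}.
From p7 via epsilon: add p13.
From p9 via epsilon: add p6, p8.
From p6 via epsilon: add p5.
From p5 via epsilon: add p11.
From p11 via epsilon: add p4.
No new states can be added; the closed set is {p4, p5, p6, p7, p8, p9, p11, p13}.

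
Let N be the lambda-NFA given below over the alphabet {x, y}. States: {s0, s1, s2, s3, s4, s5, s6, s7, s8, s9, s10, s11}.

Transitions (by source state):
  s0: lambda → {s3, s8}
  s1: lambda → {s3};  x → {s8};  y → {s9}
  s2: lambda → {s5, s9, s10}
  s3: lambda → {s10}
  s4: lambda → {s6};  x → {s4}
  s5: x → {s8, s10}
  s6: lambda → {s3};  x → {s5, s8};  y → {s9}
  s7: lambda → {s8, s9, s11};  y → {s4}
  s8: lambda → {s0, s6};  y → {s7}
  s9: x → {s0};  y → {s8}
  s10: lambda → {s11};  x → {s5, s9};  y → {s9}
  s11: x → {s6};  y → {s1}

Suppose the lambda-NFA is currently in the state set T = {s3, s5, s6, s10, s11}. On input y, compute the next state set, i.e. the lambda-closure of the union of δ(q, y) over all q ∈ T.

{s1, s3, s9, s10, s11}

s6 on y → {s9}.
s10 on y → {s9}.
s11 on y → {s1}.
No y-transition from s3, s5.
Union after reading y: {s1, s9}.
Now take the lambda-closure:
From s1 via lambda: add s3.
From s3 via lambda: add s10.
From s10 via lambda: add s11.
No new states can be added; the closed set is {s1, s3, s9, s10, s11}.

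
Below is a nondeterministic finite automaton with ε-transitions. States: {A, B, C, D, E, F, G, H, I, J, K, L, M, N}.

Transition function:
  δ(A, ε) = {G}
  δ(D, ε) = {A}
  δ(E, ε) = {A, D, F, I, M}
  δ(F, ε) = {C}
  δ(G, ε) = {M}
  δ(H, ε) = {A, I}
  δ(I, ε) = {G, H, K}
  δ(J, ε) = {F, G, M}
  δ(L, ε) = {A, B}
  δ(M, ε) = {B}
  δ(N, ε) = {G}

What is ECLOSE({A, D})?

{A, B, D, G, M}

Start with {A, D}.
From A via ε: add G.
From G via ε: add M.
From M via ε: add B.
No new states can be added; the closed set is {A, B, D, G, M}.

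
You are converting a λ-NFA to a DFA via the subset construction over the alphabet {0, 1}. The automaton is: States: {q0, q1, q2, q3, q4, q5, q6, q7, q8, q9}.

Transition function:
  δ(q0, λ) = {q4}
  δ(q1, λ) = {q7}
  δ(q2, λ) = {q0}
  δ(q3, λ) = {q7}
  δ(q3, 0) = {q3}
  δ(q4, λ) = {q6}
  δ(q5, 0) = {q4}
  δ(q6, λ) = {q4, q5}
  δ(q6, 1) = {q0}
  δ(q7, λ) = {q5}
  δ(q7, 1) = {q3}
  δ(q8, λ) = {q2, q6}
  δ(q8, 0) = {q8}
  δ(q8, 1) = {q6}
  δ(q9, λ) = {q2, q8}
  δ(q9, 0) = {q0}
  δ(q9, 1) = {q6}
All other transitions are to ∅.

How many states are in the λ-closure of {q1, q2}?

7

Start with {q1, q2}.
From q1 via λ: add q7.
From q2 via λ: add q0.
From q0 via λ: add q4.
From q7 via λ: add q5.
From q4 via λ: add q6.
λ-closure = {q0, q1, q2, q4, q5, q6, q7}, which has 7 states.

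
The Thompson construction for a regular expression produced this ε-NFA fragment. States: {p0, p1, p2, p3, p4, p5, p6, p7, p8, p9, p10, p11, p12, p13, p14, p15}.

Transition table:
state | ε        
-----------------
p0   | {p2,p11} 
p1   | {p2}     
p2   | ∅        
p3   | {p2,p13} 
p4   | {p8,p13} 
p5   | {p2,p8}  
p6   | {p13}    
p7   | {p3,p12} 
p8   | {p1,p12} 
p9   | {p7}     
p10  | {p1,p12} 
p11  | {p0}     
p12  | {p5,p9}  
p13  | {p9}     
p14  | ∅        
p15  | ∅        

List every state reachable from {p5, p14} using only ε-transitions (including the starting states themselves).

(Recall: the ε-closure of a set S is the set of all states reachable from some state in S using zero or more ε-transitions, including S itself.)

Start with {p5, p14}.
From p5 via ε: add p2, p8.
From p8 via ε: add p1, p12.
From p12 via ε: add p9.
From p9 via ε: add p7.
From p7 via ε: add p3.
From p3 via ε: add p13.
No new states can be added; the closed set is {p1, p2, p3, p5, p7, p8, p9, p12, p13, p14}.

{p1, p2, p3, p5, p7, p8, p9, p12, p13, p14}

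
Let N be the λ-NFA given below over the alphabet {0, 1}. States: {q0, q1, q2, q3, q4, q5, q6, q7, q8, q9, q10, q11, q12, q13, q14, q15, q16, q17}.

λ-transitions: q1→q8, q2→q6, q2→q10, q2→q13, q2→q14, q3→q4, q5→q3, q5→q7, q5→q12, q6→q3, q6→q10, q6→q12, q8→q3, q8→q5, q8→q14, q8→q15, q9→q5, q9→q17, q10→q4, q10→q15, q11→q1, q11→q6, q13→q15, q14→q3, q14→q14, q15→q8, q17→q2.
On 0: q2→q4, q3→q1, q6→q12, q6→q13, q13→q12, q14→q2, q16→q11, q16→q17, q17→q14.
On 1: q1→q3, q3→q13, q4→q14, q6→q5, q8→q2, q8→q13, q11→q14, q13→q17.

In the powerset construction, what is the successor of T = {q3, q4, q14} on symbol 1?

{q3, q4, q5, q7, q8, q12, q13, q14, q15}

q3 on 1 → {q13}.
q4 on 1 → {q14}.
No 1-transition from q14.
Union after reading 1: {q13, q14}.
Now take the λ-closure:
From q13 via λ: add q15.
From q14 via λ: add q3.
From q3 via λ: add q4.
From q15 via λ: add q8.
From q8 via λ: add q5.
From q5 via λ: add q7, q12.
No new states can be added; the closed set is {q3, q4, q5, q7, q8, q12, q13, q14, q15}.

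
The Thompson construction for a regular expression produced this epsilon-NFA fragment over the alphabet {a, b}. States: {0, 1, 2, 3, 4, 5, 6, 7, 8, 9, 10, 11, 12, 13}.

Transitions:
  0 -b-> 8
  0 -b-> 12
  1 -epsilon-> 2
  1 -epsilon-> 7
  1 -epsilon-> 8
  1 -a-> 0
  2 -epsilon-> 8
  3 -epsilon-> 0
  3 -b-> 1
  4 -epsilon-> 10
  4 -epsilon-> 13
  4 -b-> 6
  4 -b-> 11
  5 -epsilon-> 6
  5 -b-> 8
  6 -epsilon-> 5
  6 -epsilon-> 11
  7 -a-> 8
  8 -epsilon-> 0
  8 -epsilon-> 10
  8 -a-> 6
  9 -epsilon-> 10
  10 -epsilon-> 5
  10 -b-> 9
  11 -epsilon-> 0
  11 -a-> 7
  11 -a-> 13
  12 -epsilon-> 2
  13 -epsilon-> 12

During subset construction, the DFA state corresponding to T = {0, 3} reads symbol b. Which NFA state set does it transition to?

{0, 1, 2, 5, 6, 7, 8, 10, 11, 12}

0 on b → {8, 12}.
3 on b → {1}.
Union after reading b: {1, 8, 12}.
Now take the epsilon-closure:
From 1 via epsilon: add 2, 7.
From 8 via epsilon: add 0, 10.
From 10 via epsilon: add 5.
From 5 via epsilon: add 6.
From 6 via epsilon: add 11.
No new states can be added; the closed set is {0, 1, 2, 5, 6, 7, 8, 10, 11, 12}.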